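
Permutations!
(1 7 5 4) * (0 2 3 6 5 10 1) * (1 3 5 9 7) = (0 2 5 4)(3 6 9 7 10) = [2, 1, 5, 6, 0, 4, 9, 10, 8, 7, 3]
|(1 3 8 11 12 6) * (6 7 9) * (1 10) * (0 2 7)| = |(0 2 7 9 6 10 1 3 8 11 12)| = 11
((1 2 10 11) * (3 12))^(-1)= (1 11 10 2)(3 12)= [0, 11, 1, 12, 4, 5, 6, 7, 8, 9, 2, 10, 3]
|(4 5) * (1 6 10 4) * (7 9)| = |(1 6 10 4 5)(7 9)| = 10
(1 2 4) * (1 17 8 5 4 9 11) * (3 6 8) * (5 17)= (1 2 9 11)(3 6 8 17)(4 5)= [0, 2, 9, 6, 5, 4, 8, 7, 17, 11, 10, 1, 12, 13, 14, 15, 16, 3]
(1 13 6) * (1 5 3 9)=(1 13 6 5 3 9)=[0, 13, 2, 9, 4, 3, 5, 7, 8, 1, 10, 11, 12, 6]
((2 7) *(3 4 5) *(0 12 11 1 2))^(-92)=(0 2 11)(1 12 7)(3 4 5)=[2, 12, 11, 4, 5, 3, 6, 1, 8, 9, 10, 0, 7]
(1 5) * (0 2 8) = (0 2 8)(1 5) = [2, 5, 8, 3, 4, 1, 6, 7, 0]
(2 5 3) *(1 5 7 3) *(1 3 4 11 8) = (1 5 3 2 7 4 11 8) = [0, 5, 7, 2, 11, 3, 6, 4, 1, 9, 10, 8]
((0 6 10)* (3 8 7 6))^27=[7, 1, 2, 6, 4, 5, 3, 0, 10, 9, 8]=(0 7)(3 6)(8 10)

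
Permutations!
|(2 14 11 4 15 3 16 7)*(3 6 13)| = |(2 14 11 4 15 6 13 3 16 7)| = 10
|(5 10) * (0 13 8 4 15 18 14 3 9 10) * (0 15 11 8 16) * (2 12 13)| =|(0 2 12 13 16)(3 9 10 5 15 18 14)(4 11 8)| =105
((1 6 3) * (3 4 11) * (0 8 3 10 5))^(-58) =[4, 5, 2, 10, 8, 6, 0, 7, 11, 9, 1, 3] =(0 4 8 11 3 10 1 5 6)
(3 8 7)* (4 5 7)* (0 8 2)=(0 8 4 5 7 3 2)=[8, 1, 0, 2, 5, 7, 6, 3, 4]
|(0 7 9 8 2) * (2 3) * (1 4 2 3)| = |(0 7 9 8 1 4 2)| = 7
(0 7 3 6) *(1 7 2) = (0 2 1 7 3 6) = [2, 7, 1, 6, 4, 5, 0, 3]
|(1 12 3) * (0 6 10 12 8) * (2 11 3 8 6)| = |(0 2 11 3 1 6 10 12 8)| = 9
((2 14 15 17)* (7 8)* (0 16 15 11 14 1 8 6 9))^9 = (0 9 6 7 8 1 2 17 15 16)(11 14) = [9, 2, 17, 3, 4, 5, 7, 8, 1, 6, 10, 14, 12, 13, 11, 16, 0, 15]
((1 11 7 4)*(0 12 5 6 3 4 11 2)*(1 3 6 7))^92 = (0 12 5 7 11 1 2) = [12, 2, 0, 3, 4, 7, 6, 11, 8, 9, 10, 1, 5]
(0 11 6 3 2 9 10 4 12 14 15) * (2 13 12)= [11, 1, 9, 13, 2, 5, 3, 7, 8, 10, 4, 6, 14, 12, 15, 0]= (0 11 6 3 13 12 14 15)(2 9 10 4)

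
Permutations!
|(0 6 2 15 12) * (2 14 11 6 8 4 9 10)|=|(0 8 4 9 10 2 15 12)(6 14 11)|=24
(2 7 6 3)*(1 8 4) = (1 8 4)(2 7 6 3) = [0, 8, 7, 2, 1, 5, 3, 6, 4]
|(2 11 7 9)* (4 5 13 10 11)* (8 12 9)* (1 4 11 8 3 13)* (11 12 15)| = 21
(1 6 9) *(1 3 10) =(1 6 9 3 10) =[0, 6, 2, 10, 4, 5, 9, 7, 8, 3, 1]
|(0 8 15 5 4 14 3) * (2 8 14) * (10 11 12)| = |(0 14 3)(2 8 15 5 4)(10 11 12)| = 15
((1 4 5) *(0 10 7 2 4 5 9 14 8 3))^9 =(14)(1 5) =[0, 5, 2, 3, 4, 1, 6, 7, 8, 9, 10, 11, 12, 13, 14]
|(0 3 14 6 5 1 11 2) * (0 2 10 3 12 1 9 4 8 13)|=|(0 12 1 11 10 3 14 6 5 9 4 8 13)|=13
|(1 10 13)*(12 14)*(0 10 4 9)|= 6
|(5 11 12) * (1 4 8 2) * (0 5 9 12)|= 12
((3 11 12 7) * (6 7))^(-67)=[0, 1, 2, 6, 4, 5, 11, 12, 8, 9, 10, 7, 3]=(3 6 11 7 12)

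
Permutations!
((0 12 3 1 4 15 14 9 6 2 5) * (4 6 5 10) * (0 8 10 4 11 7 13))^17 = (0 12 3 1 6 2 4 15 14 9 5 8 10 11 7 13) = [12, 6, 4, 1, 15, 8, 2, 13, 10, 5, 11, 7, 3, 0, 9, 14]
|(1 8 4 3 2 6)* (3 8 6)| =2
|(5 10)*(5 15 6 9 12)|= 6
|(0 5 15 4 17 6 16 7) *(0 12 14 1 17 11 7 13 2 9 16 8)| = 12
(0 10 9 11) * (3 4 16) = (0 10 9 11)(3 4 16) = [10, 1, 2, 4, 16, 5, 6, 7, 8, 11, 9, 0, 12, 13, 14, 15, 3]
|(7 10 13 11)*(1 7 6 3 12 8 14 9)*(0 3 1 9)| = |(0 3 12 8 14)(1 7 10 13 11 6)| = 30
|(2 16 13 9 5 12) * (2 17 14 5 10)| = 20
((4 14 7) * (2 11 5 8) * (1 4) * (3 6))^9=(1 4 14 7)(2 11 5 8)(3 6)=[0, 4, 11, 6, 14, 8, 3, 1, 2, 9, 10, 5, 12, 13, 7]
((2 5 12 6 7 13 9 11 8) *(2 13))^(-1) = [0, 1, 7, 3, 4, 2, 12, 6, 11, 13, 10, 9, 5, 8] = (2 7 6 12 5)(8 11 9 13)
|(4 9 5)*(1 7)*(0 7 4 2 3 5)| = 15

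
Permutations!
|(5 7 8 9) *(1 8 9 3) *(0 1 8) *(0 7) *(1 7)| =|(0 7 9 5)(3 8)| =4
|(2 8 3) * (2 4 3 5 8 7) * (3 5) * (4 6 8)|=|(2 7)(3 6 8)(4 5)|=6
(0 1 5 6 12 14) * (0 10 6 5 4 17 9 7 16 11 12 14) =(0 1 4 17 9 7 16 11 12)(6 14 10) =[1, 4, 2, 3, 17, 5, 14, 16, 8, 7, 6, 12, 0, 13, 10, 15, 11, 9]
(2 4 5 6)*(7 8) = (2 4 5 6)(7 8) = [0, 1, 4, 3, 5, 6, 2, 8, 7]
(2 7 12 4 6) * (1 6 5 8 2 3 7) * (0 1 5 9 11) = (0 1 6 3 7 12 4 9 11)(2 5 8) = [1, 6, 5, 7, 9, 8, 3, 12, 2, 11, 10, 0, 4]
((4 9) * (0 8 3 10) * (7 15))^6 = (15)(0 3)(8 10) = [3, 1, 2, 0, 4, 5, 6, 7, 10, 9, 8, 11, 12, 13, 14, 15]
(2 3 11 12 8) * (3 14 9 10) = (2 14 9 10 3 11 12 8) = [0, 1, 14, 11, 4, 5, 6, 7, 2, 10, 3, 12, 8, 13, 9]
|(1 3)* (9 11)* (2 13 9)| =4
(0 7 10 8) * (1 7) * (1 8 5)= (0 8)(1 7 10 5)= [8, 7, 2, 3, 4, 1, 6, 10, 0, 9, 5]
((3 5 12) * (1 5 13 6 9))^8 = [0, 5, 2, 13, 4, 12, 9, 7, 8, 1, 10, 11, 3, 6] = (1 5 12 3 13 6 9)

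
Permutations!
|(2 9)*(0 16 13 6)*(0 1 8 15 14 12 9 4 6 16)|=|(1 8 15 14 12 9 2 4 6)(13 16)|=18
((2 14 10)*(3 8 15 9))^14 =[0, 1, 10, 15, 4, 5, 6, 7, 9, 8, 14, 11, 12, 13, 2, 3] =(2 10 14)(3 15)(8 9)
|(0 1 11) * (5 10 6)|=|(0 1 11)(5 10 6)|=3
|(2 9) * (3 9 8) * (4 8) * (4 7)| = |(2 7 4 8 3 9)| = 6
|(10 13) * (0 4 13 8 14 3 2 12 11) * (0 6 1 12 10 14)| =8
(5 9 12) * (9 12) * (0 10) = (0 10)(5 12) = [10, 1, 2, 3, 4, 12, 6, 7, 8, 9, 0, 11, 5]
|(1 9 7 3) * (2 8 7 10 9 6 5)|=14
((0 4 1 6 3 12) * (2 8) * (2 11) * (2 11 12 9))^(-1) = (0 12 8 2 9 3 6 1 4) = [12, 4, 9, 6, 0, 5, 1, 7, 2, 3, 10, 11, 8]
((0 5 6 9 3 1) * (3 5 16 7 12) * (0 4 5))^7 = (0 5 3 16 6 1 7 9 4 12) = [5, 7, 2, 16, 12, 3, 1, 9, 8, 4, 10, 11, 0, 13, 14, 15, 6]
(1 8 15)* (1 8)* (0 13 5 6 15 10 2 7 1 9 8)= (0 13 5 6 15)(1 9 8 10 2 7)= [13, 9, 7, 3, 4, 6, 15, 1, 10, 8, 2, 11, 12, 5, 14, 0]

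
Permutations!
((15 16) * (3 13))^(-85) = [0, 1, 2, 13, 4, 5, 6, 7, 8, 9, 10, 11, 12, 3, 14, 16, 15] = (3 13)(15 16)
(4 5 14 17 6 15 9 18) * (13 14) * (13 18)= (4 5 18)(6 15 9 13 14 17)= [0, 1, 2, 3, 5, 18, 15, 7, 8, 13, 10, 11, 12, 14, 17, 9, 16, 6, 4]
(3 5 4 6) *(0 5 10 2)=(0 5 4 6 3 10 2)=[5, 1, 0, 10, 6, 4, 3, 7, 8, 9, 2]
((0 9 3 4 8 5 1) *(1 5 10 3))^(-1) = [1, 9, 2, 10, 3, 5, 6, 7, 4, 0, 8] = (0 1 9)(3 10 8 4)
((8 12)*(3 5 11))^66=(12)=[0, 1, 2, 3, 4, 5, 6, 7, 8, 9, 10, 11, 12]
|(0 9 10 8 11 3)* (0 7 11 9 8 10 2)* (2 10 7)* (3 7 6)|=|(0 8 9 10 6 3 2)(7 11)|=14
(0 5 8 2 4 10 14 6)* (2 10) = (0 5 8 10 14 6)(2 4) = [5, 1, 4, 3, 2, 8, 0, 7, 10, 9, 14, 11, 12, 13, 6]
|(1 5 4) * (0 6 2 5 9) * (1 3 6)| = 15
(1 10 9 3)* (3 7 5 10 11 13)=(1 11 13 3)(5 10 9 7)=[0, 11, 2, 1, 4, 10, 6, 5, 8, 7, 9, 13, 12, 3]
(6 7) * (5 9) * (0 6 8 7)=(0 6)(5 9)(7 8)=[6, 1, 2, 3, 4, 9, 0, 8, 7, 5]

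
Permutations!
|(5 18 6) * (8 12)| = |(5 18 6)(8 12)| = 6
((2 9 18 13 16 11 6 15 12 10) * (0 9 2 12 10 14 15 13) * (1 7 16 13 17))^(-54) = (18)(10 14)(12 15) = [0, 1, 2, 3, 4, 5, 6, 7, 8, 9, 14, 11, 15, 13, 10, 12, 16, 17, 18]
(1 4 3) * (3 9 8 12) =(1 4 9 8 12 3) =[0, 4, 2, 1, 9, 5, 6, 7, 12, 8, 10, 11, 3]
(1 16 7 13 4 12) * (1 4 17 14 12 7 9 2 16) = [0, 1, 16, 3, 7, 5, 6, 13, 8, 2, 10, 11, 4, 17, 12, 15, 9, 14] = (2 16 9)(4 7 13 17 14 12)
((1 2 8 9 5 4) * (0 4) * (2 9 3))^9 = (0 5 9 1 4) = [5, 4, 2, 3, 0, 9, 6, 7, 8, 1]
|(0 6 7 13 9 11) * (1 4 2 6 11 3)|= |(0 11)(1 4 2 6 7 13 9 3)|= 8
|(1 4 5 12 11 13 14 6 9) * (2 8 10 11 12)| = 11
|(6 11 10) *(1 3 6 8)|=6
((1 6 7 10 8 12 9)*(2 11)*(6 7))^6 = (12) = [0, 1, 2, 3, 4, 5, 6, 7, 8, 9, 10, 11, 12]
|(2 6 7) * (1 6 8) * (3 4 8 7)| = |(1 6 3 4 8)(2 7)| = 10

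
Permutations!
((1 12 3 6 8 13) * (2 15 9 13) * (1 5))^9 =(1 5 13 9 15 2 8 6 3 12) =[0, 5, 8, 12, 4, 13, 3, 7, 6, 15, 10, 11, 1, 9, 14, 2]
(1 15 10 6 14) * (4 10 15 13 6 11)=[0, 13, 2, 3, 10, 5, 14, 7, 8, 9, 11, 4, 12, 6, 1, 15]=(15)(1 13 6 14)(4 10 11)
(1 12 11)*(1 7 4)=(1 12 11 7 4)=[0, 12, 2, 3, 1, 5, 6, 4, 8, 9, 10, 7, 11]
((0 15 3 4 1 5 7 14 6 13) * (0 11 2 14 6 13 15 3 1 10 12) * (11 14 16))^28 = (0 10 3 12 4)(1 6 5 15 7)(2 16 11) = [10, 6, 16, 12, 0, 15, 5, 1, 8, 9, 3, 2, 4, 13, 14, 7, 11]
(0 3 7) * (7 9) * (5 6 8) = [3, 1, 2, 9, 4, 6, 8, 0, 5, 7] = (0 3 9 7)(5 6 8)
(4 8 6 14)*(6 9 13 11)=(4 8 9 13 11 6 14)=[0, 1, 2, 3, 8, 5, 14, 7, 9, 13, 10, 6, 12, 11, 4]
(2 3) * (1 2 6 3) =(1 2)(3 6) =[0, 2, 1, 6, 4, 5, 3]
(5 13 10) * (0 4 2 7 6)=[4, 1, 7, 3, 2, 13, 0, 6, 8, 9, 5, 11, 12, 10]=(0 4 2 7 6)(5 13 10)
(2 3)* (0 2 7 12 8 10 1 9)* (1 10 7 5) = [2, 9, 3, 5, 4, 1, 6, 12, 7, 0, 10, 11, 8] = (0 2 3 5 1 9)(7 12 8)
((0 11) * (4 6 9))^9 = [11, 1, 2, 3, 4, 5, 6, 7, 8, 9, 10, 0] = (0 11)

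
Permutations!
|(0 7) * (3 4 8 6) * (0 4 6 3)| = 6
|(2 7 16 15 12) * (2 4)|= |(2 7 16 15 12 4)|= 6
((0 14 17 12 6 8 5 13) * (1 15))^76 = (0 6)(5 17)(8 14)(12 13) = [6, 1, 2, 3, 4, 17, 0, 7, 14, 9, 10, 11, 13, 12, 8, 15, 16, 5]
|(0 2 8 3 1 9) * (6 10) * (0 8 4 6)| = |(0 2 4 6 10)(1 9 8 3)| = 20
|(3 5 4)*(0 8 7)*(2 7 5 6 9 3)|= 6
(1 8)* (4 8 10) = (1 10 4 8) = [0, 10, 2, 3, 8, 5, 6, 7, 1, 9, 4]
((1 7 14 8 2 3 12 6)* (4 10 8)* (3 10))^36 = [0, 7, 2, 12, 3, 5, 1, 14, 8, 9, 10, 11, 6, 13, 4] = (1 7 14 4 3 12 6)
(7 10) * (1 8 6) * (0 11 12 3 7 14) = (0 11 12 3 7 10 14)(1 8 6) = [11, 8, 2, 7, 4, 5, 1, 10, 6, 9, 14, 12, 3, 13, 0]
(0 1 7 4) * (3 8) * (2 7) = (0 1 2 7 4)(3 8) = [1, 2, 7, 8, 0, 5, 6, 4, 3]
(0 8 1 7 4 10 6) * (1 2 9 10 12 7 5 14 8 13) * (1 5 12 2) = (0 13 5 14 8 1 12 7 4 2 9 10 6) = [13, 12, 9, 3, 2, 14, 0, 4, 1, 10, 6, 11, 7, 5, 8]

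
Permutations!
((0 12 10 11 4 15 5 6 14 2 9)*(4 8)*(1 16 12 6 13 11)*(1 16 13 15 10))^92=(0 14 9 6 2)(1 4)(8 12)(10 13)(11 16)=[14, 4, 0, 3, 1, 5, 2, 7, 12, 6, 13, 16, 8, 10, 9, 15, 11]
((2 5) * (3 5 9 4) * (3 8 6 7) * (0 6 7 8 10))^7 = (0 9 3 6 4 5 8 10 2 7) = [9, 1, 7, 6, 5, 8, 4, 0, 10, 3, 2]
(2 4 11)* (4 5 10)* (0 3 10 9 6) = (0 3 10 4 11 2 5 9 6) = [3, 1, 5, 10, 11, 9, 0, 7, 8, 6, 4, 2]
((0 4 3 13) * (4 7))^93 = (0 3 7 13 4) = [3, 1, 2, 7, 0, 5, 6, 13, 8, 9, 10, 11, 12, 4]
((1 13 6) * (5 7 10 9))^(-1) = (1 6 13)(5 9 10 7) = [0, 6, 2, 3, 4, 9, 13, 5, 8, 10, 7, 11, 12, 1]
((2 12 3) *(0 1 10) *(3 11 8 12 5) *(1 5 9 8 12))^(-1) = (0 10 1 8 9 2 3 5)(11 12) = [10, 8, 3, 5, 4, 0, 6, 7, 9, 2, 1, 12, 11]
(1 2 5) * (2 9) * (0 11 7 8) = (0 11 7 8)(1 9 2 5) = [11, 9, 5, 3, 4, 1, 6, 8, 0, 2, 10, 7]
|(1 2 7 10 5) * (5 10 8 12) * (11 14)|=|(1 2 7 8 12 5)(11 14)|=6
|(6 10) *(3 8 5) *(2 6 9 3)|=7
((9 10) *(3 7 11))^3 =(11)(9 10) =[0, 1, 2, 3, 4, 5, 6, 7, 8, 10, 9, 11]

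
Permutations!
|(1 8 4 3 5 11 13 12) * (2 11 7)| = 10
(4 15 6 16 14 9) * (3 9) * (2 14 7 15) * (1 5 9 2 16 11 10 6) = (1 5 9 4 16 7 15)(2 14 3)(6 11 10) = [0, 5, 14, 2, 16, 9, 11, 15, 8, 4, 6, 10, 12, 13, 3, 1, 7]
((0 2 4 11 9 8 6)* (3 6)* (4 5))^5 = (0 9 2 8 5 3 4 6 11) = [9, 1, 8, 4, 6, 3, 11, 7, 5, 2, 10, 0]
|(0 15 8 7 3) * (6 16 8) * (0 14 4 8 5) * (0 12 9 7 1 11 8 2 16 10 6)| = 18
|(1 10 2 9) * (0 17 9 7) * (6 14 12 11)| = |(0 17 9 1 10 2 7)(6 14 12 11)| = 28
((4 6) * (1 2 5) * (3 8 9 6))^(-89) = (1 2 5)(3 8 9 6 4) = [0, 2, 5, 8, 3, 1, 4, 7, 9, 6]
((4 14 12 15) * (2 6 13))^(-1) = (2 13 6)(4 15 12 14) = [0, 1, 13, 3, 15, 5, 2, 7, 8, 9, 10, 11, 14, 6, 4, 12]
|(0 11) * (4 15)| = 2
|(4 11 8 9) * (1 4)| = |(1 4 11 8 9)| = 5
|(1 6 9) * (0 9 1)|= |(0 9)(1 6)|= 2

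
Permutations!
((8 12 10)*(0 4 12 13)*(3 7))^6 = (13) = [0, 1, 2, 3, 4, 5, 6, 7, 8, 9, 10, 11, 12, 13]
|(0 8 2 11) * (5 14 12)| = |(0 8 2 11)(5 14 12)| = 12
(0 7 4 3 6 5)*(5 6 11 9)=(0 7 4 3 11 9 5)=[7, 1, 2, 11, 3, 0, 6, 4, 8, 5, 10, 9]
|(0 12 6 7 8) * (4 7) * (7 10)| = |(0 12 6 4 10 7 8)| = 7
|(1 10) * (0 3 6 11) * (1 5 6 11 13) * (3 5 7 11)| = 8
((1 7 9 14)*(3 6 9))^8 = (1 3 9)(6 14 7) = [0, 3, 2, 9, 4, 5, 14, 6, 8, 1, 10, 11, 12, 13, 7]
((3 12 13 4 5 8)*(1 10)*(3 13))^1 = (1 10)(3 12)(4 5 8 13) = [0, 10, 2, 12, 5, 8, 6, 7, 13, 9, 1, 11, 3, 4]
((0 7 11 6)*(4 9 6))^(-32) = [9, 1, 2, 3, 7, 5, 4, 6, 8, 11, 10, 0] = (0 9 11)(4 7 6)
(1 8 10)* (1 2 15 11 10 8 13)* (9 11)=(1 13)(2 15 9 11 10)=[0, 13, 15, 3, 4, 5, 6, 7, 8, 11, 2, 10, 12, 1, 14, 9]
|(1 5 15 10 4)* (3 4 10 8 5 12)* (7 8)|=4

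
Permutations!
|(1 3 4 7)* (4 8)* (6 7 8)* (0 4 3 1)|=|(0 4 8 3 6 7)|=6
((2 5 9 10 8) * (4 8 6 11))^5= (2 11 9 8 6 5 4 10)= [0, 1, 11, 3, 10, 4, 5, 7, 6, 8, 2, 9]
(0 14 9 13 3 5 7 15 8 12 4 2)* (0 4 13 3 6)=[14, 1, 4, 5, 2, 7, 0, 15, 12, 3, 10, 11, 13, 6, 9, 8]=(0 14 9 3 5 7 15 8 12 13 6)(2 4)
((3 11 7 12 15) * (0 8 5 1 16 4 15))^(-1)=(0 12 7 11 3 15 4 16 1 5 8)=[12, 5, 2, 15, 16, 8, 6, 11, 0, 9, 10, 3, 7, 13, 14, 4, 1]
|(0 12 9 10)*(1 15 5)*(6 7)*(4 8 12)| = 6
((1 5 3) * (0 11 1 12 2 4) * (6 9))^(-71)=(0 11 1 5 3 12 2 4)(6 9)=[11, 5, 4, 12, 0, 3, 9, 7, 8, 6, 10, 1, 2]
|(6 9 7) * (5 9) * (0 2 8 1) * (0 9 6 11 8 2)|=|(1 9 7 11 8)(5 6)|=10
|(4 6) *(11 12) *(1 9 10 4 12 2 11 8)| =14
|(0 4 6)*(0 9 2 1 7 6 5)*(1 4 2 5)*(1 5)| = 4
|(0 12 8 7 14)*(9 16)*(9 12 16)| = 6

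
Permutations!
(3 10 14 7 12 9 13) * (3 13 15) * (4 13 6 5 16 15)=(3 10 14 7 12 9 4 13 6 5 16 15)=[0, 1, 2, 10, 13, 16, 5, 12, 8, 4, 14, 11, 9, 6, 7, 3, 15]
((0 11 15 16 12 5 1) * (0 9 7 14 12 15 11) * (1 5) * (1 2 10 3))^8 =(16) =[0, 1, 2, 3, 4, 5, 6, 7, 8, 9, 10, 11, 12, 13, 14, 15, 16]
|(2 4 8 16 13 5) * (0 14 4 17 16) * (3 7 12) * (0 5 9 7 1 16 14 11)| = |(0 11)(1 16 13 9 7 12 3)(2 17 14 4 8 5)| = 42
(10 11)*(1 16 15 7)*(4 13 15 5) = (1 16 5 4 13 15 7)(10 11) = [0, 16, 2, 3, 13, 4, 6, 1, 8, 9, 11, 10, 12, 15, 14, 7, 5]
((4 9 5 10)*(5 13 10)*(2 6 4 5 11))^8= (13)= [0, 1, 2, 3, 4, 5, 6, 7, 8, 9, 10, 11, 12, 13]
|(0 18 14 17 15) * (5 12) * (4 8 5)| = |(0 18 14 17 15)(4 8 5 12)| = 20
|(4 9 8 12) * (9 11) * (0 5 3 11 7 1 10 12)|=|(0 5 3 11 9 8)(1 10 12 4 7)|=30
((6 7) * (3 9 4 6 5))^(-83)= (3 9 4 6 7 5)= [0, 1, 2, 9, 6, 3, 7, 5, 8, 4]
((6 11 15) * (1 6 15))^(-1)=[0, 11, 2, 3, 4, 5, 1, 7, 8, 9, 10, 6, 12, 13, 14, 15]=(15)(1 11 6)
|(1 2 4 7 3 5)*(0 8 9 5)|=9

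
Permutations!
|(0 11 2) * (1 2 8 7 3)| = 7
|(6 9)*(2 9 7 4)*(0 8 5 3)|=20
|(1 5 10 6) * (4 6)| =|(1 5 10 4 6)| =5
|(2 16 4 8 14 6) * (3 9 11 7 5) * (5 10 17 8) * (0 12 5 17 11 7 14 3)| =|(0 12 5)(2 16 4 17 8 3 9 7 10 11 14 6)| =12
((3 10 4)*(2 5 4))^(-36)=(2 10 3 4 5)=[0, 1, 10, 4, 5, 2, 6, 7, 8, 9, 3]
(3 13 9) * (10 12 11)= [0, 1, 2, 13, 4, 5, 6, 7, 8, 3, 12, 10, 11, 9]= (3 13 9)(10 12 11)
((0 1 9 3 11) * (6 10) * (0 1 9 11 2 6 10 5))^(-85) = (0 5 6 2 3 9)(1 11) = [5, 11, 3, 9, 4, 6, 2, 7, 8, 0, 10, 1]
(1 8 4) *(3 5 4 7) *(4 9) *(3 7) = [0, 8, 2, 5, 1, 9, 6, 7, 3, 4] = (1 8 3 5 9 4)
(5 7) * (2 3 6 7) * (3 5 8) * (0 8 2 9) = (0 8 3 6 7 2 5 9) = [8, 1, 5, 6, 4, 9, 7, 2, 3, 0]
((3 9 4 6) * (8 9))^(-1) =(3 6 4 9 8) =[0, 1, 2, 6, 9, 5, 4, 7, 3, 8]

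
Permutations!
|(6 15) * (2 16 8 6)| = |(2 16 8 6 15)| = 5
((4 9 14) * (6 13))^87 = [0, 1, 2, 3, 4, 5, 13, 7, 8, 9, 10, 11, 12, 6, 14] = (14)(6 13)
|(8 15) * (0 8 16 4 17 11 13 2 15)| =|(0 8)(2 15 16 4 17 11 13)| =14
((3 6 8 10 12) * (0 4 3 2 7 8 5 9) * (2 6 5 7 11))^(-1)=(0 9 5 3 4)(2 11)(6 12 10 8 7)=[9, 1, 11, 4, 0, 3, 12, 6, 7, 5, 8, 2, 10]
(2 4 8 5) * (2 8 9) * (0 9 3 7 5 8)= (0 9 2 4 3 7 5)= [9, 1, 4, 7, 3, 0, 6, 5, 8, 2]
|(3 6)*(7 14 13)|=|(3 6)(7 14 13)|=6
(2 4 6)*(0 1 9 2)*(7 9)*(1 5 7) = [5, 1, 4, 3, 6, 7, 0, 9, 8, 2] = (0 5 7 9 2 4 6)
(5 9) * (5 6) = [0, 1, 2, 3, 4, 9, 5, 7, 8, 6] = (5 9 6)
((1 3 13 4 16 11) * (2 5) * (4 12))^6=(1 11 16 4 12 13 3)=[0, 11, 2, 1, 12, 5, 6, 7, 8, 9, 10, 16, 13, 3, 14, 15, 4]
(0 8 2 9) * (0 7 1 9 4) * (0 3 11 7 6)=(0 8 2 4 3 11 7 1 9 6)=[8, 9, 4, 11, 3, 5, 0, 1, 2, 6, 10, 7]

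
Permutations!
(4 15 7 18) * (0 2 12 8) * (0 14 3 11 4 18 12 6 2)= [0, 1, 6, 11, 15, 5, 2, 12, 14, 9, 10, 4, 8, 13, 3, 7, 16, 17, 18]= (18)(2 6)(3 11 4 15 7 12 8 14)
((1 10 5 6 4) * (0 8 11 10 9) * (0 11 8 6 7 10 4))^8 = [0, 1, 2, 3, 4, 10, 6, 5, 8, 9, 7, 11] = (11)(5 10 7)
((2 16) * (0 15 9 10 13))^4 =(16)(0 13 10 9 15) =[13, 1, 2, 3, 4, 5, 6, 7, 8, 15, 9, 11, 12, 10, 14, 0, 16]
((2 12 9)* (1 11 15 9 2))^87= (1 9 15 11)(2 12)= [0, 9, 12, 3, 4, 5, 6, 7, 8, 15, 10, 1, 2, 13, 14, 11]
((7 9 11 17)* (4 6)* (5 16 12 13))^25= (4 6)(5 16 12 13)(7 9 11 17)= [0, 1, 2, 3, 6, 16, 4, 9, 8, 11, 10, 17, 13, 5, 14, 15, 12, 7]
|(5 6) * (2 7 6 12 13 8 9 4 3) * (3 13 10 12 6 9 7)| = 10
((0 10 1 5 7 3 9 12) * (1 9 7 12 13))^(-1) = (0 12 5 1 13 9 10)(3 7) = [12, 13, 2, 7, 4, 1, 6, 3, 8, 10, 0, 11, 5, 9]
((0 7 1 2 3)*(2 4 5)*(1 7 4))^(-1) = [3, 1, 5, 2, 0, 4, 6, 7] = (7)(0 3 2 5 4)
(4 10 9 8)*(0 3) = (0 3)(4 10 9 8) = [3, 1, 2, 0, 10, 5, 6, 7, 4, 8, 9]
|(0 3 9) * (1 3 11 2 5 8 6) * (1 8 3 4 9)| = |(0 11 2 5 3 1 4 9)(6 8)| = 8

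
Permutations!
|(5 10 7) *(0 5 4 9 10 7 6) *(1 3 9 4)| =8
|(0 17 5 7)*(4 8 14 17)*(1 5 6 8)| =|(0 4 1 5 7)(6 8 14 17)| =20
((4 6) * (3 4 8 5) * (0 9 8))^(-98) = (9) = [0, 1, 2, 3, 4, 5, 6, 7, 8, 9]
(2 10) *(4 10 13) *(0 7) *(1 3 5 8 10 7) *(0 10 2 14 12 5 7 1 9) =[9, 3, 13, 7, 1, 8, 6, 10, 2, 0, 14, 11, 5, 4, 12] =(0 9)(1 3 7 10 14 12 5 8 2 13 4)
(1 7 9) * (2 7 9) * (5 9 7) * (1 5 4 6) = (1 7 2 4 6)(5 9) = [0, 7, 4, 3, 6, 9, 1, 2, 8, 5]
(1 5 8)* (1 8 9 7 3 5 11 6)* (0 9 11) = (0 9 7 3 5 11 6 1) = [9, 0, 2, 5, 4, 11, 1, 3, 8, 7, 10, 6]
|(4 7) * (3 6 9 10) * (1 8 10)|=6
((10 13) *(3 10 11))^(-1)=(3 11 13 10)=[0, 1, 2, 11, 4, 5, 6, 7, 8, 9, 3, 13, 12, 10]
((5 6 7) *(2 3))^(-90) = [0, 1, 2, 3, 4, 5, 6, 7] = (7)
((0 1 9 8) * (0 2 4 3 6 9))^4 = [0, 1, 9, 2, 8, 5, 4, 7, 6, 3] = (2 9 3)(4 8 6)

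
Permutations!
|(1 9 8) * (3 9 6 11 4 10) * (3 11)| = |(1 6 3 9 8)(4 10 11)| = 15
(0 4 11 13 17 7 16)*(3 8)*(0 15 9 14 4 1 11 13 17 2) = (0 1 11 17 7 16 15 9 14 4 13 2)(3 8) = [1, 11, 0, 8, 13, 5, 6, 16, 3, 14, 10, 17, 12, 2, 4, 9, 15, 7]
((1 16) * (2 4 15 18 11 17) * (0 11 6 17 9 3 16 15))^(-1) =(0 4 2 17 6 18 15 1 16 3 9 11) =[4, 16, 17, 9, 2, 5, 18, 7, 8, 11, 10, 0, 12, 13, 14, 1, 3, 6, 15]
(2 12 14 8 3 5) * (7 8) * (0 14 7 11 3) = (0 14 11 3 5 2 12 7 8) = [14, 1, 12, 5, 4, 2, 6, 8, 0, 9, 10, 3, 7, 13, 11]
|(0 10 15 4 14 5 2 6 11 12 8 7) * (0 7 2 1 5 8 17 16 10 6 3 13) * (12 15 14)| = 14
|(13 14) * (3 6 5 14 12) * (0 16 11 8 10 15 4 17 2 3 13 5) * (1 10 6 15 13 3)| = 90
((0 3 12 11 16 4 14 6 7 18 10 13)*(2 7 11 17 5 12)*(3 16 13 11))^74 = (0 4 6 2 18 11)(3 7 10 13 16 14)(5 17 12) = [4, 1, 18, 7, 6, 17, 2, 10, 8, 9, 13, 0, 5, 16, 3, 15, 14, 12, 11]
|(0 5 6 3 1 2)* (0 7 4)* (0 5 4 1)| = 15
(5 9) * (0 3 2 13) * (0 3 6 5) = (0 6 5 9)(2 13 3) = [6, 1, 13, 2, 4, 9, 5, 7, 8, 0, 10, 11, 12, 3]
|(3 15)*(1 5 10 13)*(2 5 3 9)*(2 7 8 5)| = 9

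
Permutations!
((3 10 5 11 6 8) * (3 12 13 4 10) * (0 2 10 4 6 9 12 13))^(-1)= (0 12 9 11 5 10 2)(6 13 8)= [12, 1, 0, 3, 4, 10, 13, 7, 6, 11, 2, 5, 9, 8]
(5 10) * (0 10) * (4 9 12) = [10, 1, 2, 3, 9, 0, 6, 7, 8, 12, 5, 11, 4] = (0 10 5)(4 9 12)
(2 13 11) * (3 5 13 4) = (2 4 3 5 13 11) = [0, 1, 4, 5, 3, 13, 6, 7, 8, 9, 10, 2, 12, 11]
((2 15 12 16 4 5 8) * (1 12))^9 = [0, 12, 15, 3, 5, 8, 6, 7, 2, 9, 10, 11, 16, 13, 14, 1, 4] = (1 12 16 4 5 8 2 15)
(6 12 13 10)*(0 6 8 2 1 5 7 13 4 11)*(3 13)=(0 6 12 4 11)(1 5 7 3 13 10 8 2)=[6, 5, 1, 13, 11, 7, 12, 3, 2, 9, 8, 0, 4, 10]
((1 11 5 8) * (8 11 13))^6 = (13) = [0, 1, 2, 3, 4, 5, 6, 7, 8, 9, 10, 11, 12, 13]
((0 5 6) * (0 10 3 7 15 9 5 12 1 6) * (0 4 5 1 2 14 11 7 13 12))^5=(1 12 15 3 11 6 2 9 13 7 10 14)(4 5)=[0, 12, 9, 11, 5, 4, 2, 10, 8, 13, 14, 6, 15, 7, 1, 3]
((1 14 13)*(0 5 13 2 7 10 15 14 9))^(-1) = (0 9 1 13 5)(2 14 15 10 7) = [9, 13, 14, 3, 4, 0, 6, 2, 8, 1, 7, 11, 12, 5, 15, 10]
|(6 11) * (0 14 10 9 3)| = 10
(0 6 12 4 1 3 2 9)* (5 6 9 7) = (0 9)(1 3 2 7 5 6 12 4) = [9, 3, 7, 2, 1, 6, 12, 5, 8, 0, 10, 11, 4]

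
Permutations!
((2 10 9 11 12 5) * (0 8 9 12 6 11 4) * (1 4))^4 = [4, 9, 2, 3, 1, 5, 6, 7, 0, 8, 10, 11, 12] = (12)(0 4 1 9 8)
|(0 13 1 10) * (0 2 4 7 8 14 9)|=10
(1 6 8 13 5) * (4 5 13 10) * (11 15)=(1 6 8 10 4 5)(11 15)=[0, 6, 2, 3, 5, 1, 8, 7, 10, 9, 4, 15, 12, 13, 14, 11]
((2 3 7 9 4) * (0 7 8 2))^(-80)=[0, 1, 3, 8, 4, 5, 6, 7, 2, 9]=(9)(2 3 8)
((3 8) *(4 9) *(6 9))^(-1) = (3 8)(4 9 6) = [0, 1, 2, 8, 9, 5, 4, 7, 3, 6]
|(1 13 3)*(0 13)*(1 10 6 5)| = 7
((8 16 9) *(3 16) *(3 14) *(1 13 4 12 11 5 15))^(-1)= (1 15 5 11 12 4 13)(3 14 8 9 16)= [0, 15, 2, 14, 13, 11, 6, 7, 9, 16, 10, 12, 4, 1, 8, 5, 3]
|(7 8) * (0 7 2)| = 4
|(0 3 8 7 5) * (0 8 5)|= 5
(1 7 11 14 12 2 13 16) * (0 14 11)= (0 14 12 2 13 16 1 7)= [14, 7, 13, 3, 4, 5, 6, 0, 8, 9, 10, 11, 2, 16, 12, 15, 1]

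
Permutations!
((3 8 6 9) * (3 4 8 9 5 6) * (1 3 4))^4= (1 3 9)= [0, 3, 2, 9, 4, 5, 6, 7, 8, 1]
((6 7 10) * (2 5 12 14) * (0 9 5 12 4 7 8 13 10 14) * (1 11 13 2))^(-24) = (0 7 13 2 5 1 6)(4 11 8 9 14 10 12) = [7, 6, 5, 3, 11, 1, 0, 13, 9, 14, 12, 8, 4, 2, 10]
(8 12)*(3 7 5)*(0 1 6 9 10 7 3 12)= (0 1 6 9 10 7 5 12 8)= [1, 6, 2, 3, 4, 12, 9, 5, 0, 10, 7, 11, 8]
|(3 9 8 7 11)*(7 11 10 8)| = |(3 9 7 10 8 11)| = 6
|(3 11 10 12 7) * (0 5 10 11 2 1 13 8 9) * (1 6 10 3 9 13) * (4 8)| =9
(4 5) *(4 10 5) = [0, 1, 2, 3, 4, 10, 6, 7, 8, 9, 5] = (5 10)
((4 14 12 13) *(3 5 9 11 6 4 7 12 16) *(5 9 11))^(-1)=[0, 1, 2, 16, 6, 9, 11, 13, 8, 3, 10, 5, 7, 12, 4, 15, 14]=(3 16 14 4 6 11 5 9)(7 13 12)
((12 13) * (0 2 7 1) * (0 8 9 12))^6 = (0 12 8 7)(1 2 13 9) = [12, 2, 13, 3, 4, 5, 6, 0, 7, 1, 10, 11, 8, 9]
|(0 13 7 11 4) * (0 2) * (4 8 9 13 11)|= 8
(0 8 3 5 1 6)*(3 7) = (0 8 7 3 5 1 6) = [8, 6, 2, 5, 4, 1, 0, 3, 7]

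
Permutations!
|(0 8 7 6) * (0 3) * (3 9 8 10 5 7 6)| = 15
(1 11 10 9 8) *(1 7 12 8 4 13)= (1 11 10 9 4 13)(7 12 8)= [0, 11, 2, 3, 13, 5, 6, 12, 7, 4, 9, 10, 8, 1]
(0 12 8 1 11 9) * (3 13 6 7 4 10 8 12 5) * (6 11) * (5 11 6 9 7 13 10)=[11, 9, 2, 10, 5, 3, 13, 4, 1, 0, 8, 7, 12, 6]=(0 11 7 4 5 3 10 8 1 9)(6 13)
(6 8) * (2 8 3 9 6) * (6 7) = (2 8)(3 9 7 6) = [0, 1, 8, 9, 4, 5, 3, 6, 2, 7]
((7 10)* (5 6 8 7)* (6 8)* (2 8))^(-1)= (2 5 10 7 8)= [0, 1, 5, 3, 4, 10, 6, 8, 2, 9, 7]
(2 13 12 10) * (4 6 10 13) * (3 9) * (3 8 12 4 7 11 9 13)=(2 7 11 9 8 12 3 13 4 6 10)=[0, 1, 7, 13, 6, 5, 10, 11, 12, 8, 2, 9, 3, 4]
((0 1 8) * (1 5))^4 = (8) = [0, 1, 2, 3, 4, 5, 6, 7, 8]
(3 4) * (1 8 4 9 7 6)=(1 8 4 3 9 7 6)=[0, 8, 2, 9, 3, 5, 1, 6, 4, 7]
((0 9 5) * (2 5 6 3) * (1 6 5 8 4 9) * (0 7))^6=[4, 9, 0, 7, 6, 2, 5, 8, 1, 3]=(0 4 6 5 2)(1 9 3 7 8)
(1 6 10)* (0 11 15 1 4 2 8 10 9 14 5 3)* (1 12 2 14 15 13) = [11, 6, 8, 0, 14, 3, 9, 7, 10, 15, 4, 13, 2, 1, 5, 12] = (0 11 13 1 6 9 15 12 2 8 10 4 14 5 3)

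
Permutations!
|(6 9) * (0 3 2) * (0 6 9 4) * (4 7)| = |(9)(0 3 2 6 7 4)| = 6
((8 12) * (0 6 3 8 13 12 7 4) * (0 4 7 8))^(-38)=(13)(0 6 3)=[6, 1, 2, 0, 4, 5, 3, 7, 8, 9, 10, 11, 12, 13]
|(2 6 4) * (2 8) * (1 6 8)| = 6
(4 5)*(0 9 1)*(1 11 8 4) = [9, 0, 2, 3, 5, 1, 6, 7, 4, 11, 10, 8] = (0 9 11 8 4 5 1)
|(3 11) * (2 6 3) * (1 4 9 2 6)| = 12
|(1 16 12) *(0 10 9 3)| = |(0 10 9 3)(1 16 12)| = 12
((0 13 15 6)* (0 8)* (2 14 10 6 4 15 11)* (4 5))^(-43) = (0 10 11 8 14 13 6 2)(4 5 15) = [10, 1, 0, 3, 5, 15, 2, 7, 14, 9, 11, 8, 12, 6, 13, 4]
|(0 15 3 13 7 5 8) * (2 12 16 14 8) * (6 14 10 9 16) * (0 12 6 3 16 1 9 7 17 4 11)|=|(0 15 16 10 7 5 2 6 14 8 12 3 13 17 4 11)(1 9)|=16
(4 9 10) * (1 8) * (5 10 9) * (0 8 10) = (0 8 1 10 4 5) = [8, 10, 2, 3, 5, 0, 6, 7, 1, 9, 4]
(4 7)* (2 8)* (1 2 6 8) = (1 2)(4 7)(6 8) = [0, 2, 1, 3, 7, 5, 8, 4, 6]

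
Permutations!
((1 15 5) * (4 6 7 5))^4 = (1 7 4)(5 6 15) = [0, 7, 2, 3, 1, 6, 15, 4, 8, 9, 10, 11, 12, 13, 14, 5]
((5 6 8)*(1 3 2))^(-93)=[0, 1, 2, 3, 4, 5, 6, 7, 8]=(8)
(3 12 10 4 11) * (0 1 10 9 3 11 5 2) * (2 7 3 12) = (0 1 10 4 5 7 3 2)(9 12) = [1, 10, 0, 2, 5, 7, 6, 3, 8, 12, 4, 11, 9]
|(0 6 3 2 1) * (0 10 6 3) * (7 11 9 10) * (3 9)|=|(0 9 10 6)(1 7 11 3 2)|=20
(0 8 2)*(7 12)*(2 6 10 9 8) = (0 2)(6 10 9 8)(7 12) = [2, 1, 0, 3, 4, 5, 10, 12, 6, 8, 9, 11, 7]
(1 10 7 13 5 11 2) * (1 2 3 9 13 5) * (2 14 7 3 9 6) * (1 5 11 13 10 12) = (1 12)(2 14 7 11 9 10 3 6)(5 13) = [0, 12, 14, 6, 4, 13, 2, 11, 8, 10, 3, 9, 1, 5, 7]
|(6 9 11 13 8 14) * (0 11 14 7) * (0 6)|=|(0 11 13 8 7 6 9 14)|=8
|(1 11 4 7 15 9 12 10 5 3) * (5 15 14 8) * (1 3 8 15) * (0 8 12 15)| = |(0 8 5 12 10 1 11 4 7 14)(9 15)| = 10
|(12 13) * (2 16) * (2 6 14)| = |(2 16 6 14)(12 13)| = 4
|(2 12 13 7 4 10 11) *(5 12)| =|(2 5 12 13 7 4 10 11)| =8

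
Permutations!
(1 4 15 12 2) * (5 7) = (1 4 15 12 2)(5 7) = [0, 4, 1, 3, 15, 7, 6, 5, 8, 9, 10, 11, 2, 13, 14, 12]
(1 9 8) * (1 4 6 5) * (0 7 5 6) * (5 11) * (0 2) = [7, 9, 0, 3, 2, 1, 6, 11, 4, 8, 10, 5] = (0 7 11 5 1 9 8 4 2)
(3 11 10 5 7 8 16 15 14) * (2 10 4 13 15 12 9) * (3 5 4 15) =[0, 1, 10, 11, 13, 7, 6, 8, 16, 2, 4, 15, 9, 3, 5, 14, 12] =(2 10 4 13 3 11 15 14 5 7 8 16 12 9)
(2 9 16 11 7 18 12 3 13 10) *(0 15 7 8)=[15, 1, 9, 13, 4, 5, 6, 18, 0, 16, 2, 8, 3, 10, 14, 7, 11, 17, 12]=(0 15 7 18 12 3 13 10 2 9 16 11 8)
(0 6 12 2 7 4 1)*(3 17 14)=(0 6 12 2 7 4 1)(3 17 14)=[6, 0, 7, 17, 1, 5, 12, 4, 8, 9, 10, 11, 2, 13, 3, 15, 16, 14]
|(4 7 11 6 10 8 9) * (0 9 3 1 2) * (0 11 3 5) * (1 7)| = |(0 9 4 1 2 11 6 10 8 5)(3 7)| = 10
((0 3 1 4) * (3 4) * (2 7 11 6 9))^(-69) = (0 4)(1 3)(2 7 11 6 9) = [4, 3, 7, 1, 0, 5, 9, 11, 8, 2, 10, 6]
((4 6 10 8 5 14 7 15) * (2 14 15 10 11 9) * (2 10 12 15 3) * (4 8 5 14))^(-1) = (2 3 5 10 9 11 6 4)(7 14 8 15 12) = [0, 1, 3, 5, 2, 10, 4, 14, 15, 11, 9, 6, 7, 13, 8, 12]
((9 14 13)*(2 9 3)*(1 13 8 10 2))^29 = (1 3 13)(2 10 8 14 9) = [0, 3, 10, 13, 4, 5, 6, 7, 14, 2, 8, 11, 12, 1, 9]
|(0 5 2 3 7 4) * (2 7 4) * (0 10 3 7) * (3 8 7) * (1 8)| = 14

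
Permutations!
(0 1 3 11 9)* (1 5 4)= (0 5 4 1 3 11 9)= [5, 3, 2, 11, 1, 4, 6, 7, 8, 0, 10, 9]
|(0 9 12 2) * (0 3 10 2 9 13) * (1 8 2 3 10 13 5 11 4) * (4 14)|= 22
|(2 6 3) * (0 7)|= |(0 7)(2 6 3)|= 6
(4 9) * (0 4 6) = [4, 1, 2, 3, 9, 5, 0, 7, 8, 6] = (0 4 9 6)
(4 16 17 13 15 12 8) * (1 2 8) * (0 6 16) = (0 6 16 17 13 15 12 1 2 8 4) = [6, 2, 8, 3, 0, 5, 16, 7, 4, 9, 10, 11, 1, 15, 14, 12, 17, 13]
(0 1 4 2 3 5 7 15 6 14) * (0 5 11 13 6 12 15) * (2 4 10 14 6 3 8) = (0 1 10 14 5 7)(2 8)(3 11 13)(12 15) = [1, 10, 8, 11, 4, 7, 6, 0, 2, 9, 14, 13, 15, 3, 5, 12]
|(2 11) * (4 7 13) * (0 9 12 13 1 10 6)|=18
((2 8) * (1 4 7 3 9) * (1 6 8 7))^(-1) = (1 4)(2 8 6 9 3 7) = [0, 4, 8, 7, 1, 5, 9, 2, 6, 3]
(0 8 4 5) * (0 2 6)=[8, 1, 6, 3, 5, 2, 0, 7, 4]=(0 8 4 5 2 6)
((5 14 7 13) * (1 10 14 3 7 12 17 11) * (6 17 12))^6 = (17)(3 13)(5 7) = [0, 1, 2, 13, 4, 7, 6, 5, 8, 9, 10, 11, 12, 3, 14, 15, 16, 17]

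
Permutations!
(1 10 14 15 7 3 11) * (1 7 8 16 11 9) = (1 10 14 15 8 16 11 7 3 9) = [0, 10, 2, 9, 4, 5, 6, 3, 16, 1, 14, 7, 12, 13, 15, 8, 11]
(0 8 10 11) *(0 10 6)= (0 8 6)(10 11)= [8, 1, 2, 3, 4, 5, 0, 7, 6, 9, 11, 10]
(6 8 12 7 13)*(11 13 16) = [0, 1, 2, 3, 4, 5, 8, 16, 12, 9, 10, 13, 7, 6, 14, 15, 11] = (6 8 12 7 16 11 13)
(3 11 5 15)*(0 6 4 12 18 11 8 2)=(0 6 4 12 18 11 5 15 3 8 2)=[6, 1, 0, 8, 12, 15, 4, 7, 2, 9, 10, 5, 18, 13, 14, 3, 16, 17, 11]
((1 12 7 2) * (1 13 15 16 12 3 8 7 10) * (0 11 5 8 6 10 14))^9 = (0 12 15 2 8 11 14 16 13 7 5)(1 3 6 10) = [12, 3, 8, 6, 4, 0, 10, 5, 11, 9, 1, 14, 15, 7, 16, 2, 13]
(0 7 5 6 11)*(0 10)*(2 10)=[7, 1, 10, 3, 4, 6, 11, 5, 8, 9, 0, 2]=(0 7 5 6 11 2 10)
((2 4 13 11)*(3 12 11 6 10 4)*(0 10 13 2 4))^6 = (13)(2 3 12 11 4) = [0, 1, 3, 12, 2, 5, 6, 7, 8, 9, 10, 4, 11, 13]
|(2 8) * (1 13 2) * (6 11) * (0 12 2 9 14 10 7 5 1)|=28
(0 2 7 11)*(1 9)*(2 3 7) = (0 3 7 11)(1 9) = [3, 9, 2, 7, 4, 5, 6, 11, 8, 1, 10, 0]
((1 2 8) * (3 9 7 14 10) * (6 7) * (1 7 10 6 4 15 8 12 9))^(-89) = (1 7 12 6 4 3 8 2 14 9 10 15) = [0, 7, 14, 8, 3, 5, 4, 12, 2, 10, 15, 11, 6, 13, 9, 1]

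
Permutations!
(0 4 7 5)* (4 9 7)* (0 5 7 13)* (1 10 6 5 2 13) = (0 9 1 10 6 5 2 13) = [9, 10, 13, 3, 4, 2, 5, 7, 8, 1, 6, 11, 12, 0]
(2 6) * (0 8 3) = (0 8 3)(2 6) = [8, 1, 6, 0, 4, 5, 2, 7, 3]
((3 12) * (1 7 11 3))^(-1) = (1 12 3 11 7) = [0, 12, 2, 11, 4, 5, 6, 1, 8, 9, 10, 7, 3]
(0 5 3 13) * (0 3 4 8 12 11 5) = (3 13)(4 8 12 11 5) = [0, 1, 2, 13, 8, 4, 6, 7, 12, 9, 10, 5, 11, 3]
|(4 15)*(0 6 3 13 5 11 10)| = 14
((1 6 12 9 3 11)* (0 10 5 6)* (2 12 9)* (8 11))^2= (12)(0 5 9 8 1 10 6 3 11)= [5, 10, 2, 11, 4, 9, 3, 7, 1, 8, 6, 0, 12]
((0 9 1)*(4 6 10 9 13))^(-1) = [1, 9, 2, 3, 13, 5, 4, 7, 8, 10, 6, 11, 12, 0] = (0 1 9 10 6 4 13)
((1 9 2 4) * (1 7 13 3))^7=(13)=[0, 1, 2, 3, 4, 5, 6, 7, 8, 9, 10, 11, 12, 13]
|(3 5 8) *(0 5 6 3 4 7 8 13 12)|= 12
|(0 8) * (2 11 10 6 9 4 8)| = 8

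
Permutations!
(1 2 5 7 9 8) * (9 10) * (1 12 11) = (1 2 5 7 10 9 8 12 11) = [0, 2, 5, 3, 4, 7, 6, 10, 12, 8, 9, 1, 11]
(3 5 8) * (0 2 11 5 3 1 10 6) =(0 2 11 5 8 1 10 6) =[2, 10, 11, 3, 4, 8, 0, 7, 1, 9, 6, 5]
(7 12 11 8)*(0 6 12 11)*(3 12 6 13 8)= (0 13 8 7 11 3 12)= [13, 1, 2, 12, 4, 5, 6, 11, 7, 9, 10, 3, 0, 8]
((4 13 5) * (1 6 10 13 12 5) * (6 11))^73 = (1 10 11 13 6)(4 12 5) = [0, 10, 2, 3, 12, 4, 1, 7, 8, 9, 11, 13, 5, 6]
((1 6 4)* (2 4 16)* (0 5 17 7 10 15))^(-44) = (0 10 17)(1 6 16 2 4)(5 15 7) = [10, 6, 4, 3, 1, 15, 16, 5, 8, 9, 17, 11, 12, 13, 14, 7, 2, 0]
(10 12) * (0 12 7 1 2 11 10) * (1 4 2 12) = (0 1 12)(2 11 10 7 4) = [1, 12, 11, 3, 2, 5, 6, 4, 8, 9, 7, 10, 0]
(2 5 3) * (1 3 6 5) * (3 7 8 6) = [0, 7, 1, 2, 4, 3, 5, 8, 6] = (1 7 8 6 5 3 2)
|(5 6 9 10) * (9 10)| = |(5 6 10)| = 3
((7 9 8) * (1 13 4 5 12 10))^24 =(13) =[0, 1, 2, 3, 4, 5, 6, 7, 8, 9, 10, 11, 12, 13]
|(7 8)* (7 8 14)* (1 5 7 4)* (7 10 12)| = |(1 5 10 12 7 14 4)| = 7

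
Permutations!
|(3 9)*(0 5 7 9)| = 5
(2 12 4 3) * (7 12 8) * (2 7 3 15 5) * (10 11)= (2 8 3 7 12 4 15 5)(10 11)= [0, 1, 8, 7, 15, 2, 6, 12, 3, 9, 11, 10, 4, 13, 14, 5]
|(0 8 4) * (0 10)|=4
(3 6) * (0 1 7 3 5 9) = (0 1 7 3 6 5 9) = [1, 7, 2, 6, 4, 9, 5, 3, 8, 0]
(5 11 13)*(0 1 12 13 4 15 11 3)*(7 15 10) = [1, 12, 2, 0, 10, 3, 6, 15, 8, 9, 7, 4, 13, 5, 14, 11] = (0 1 12 13 5 3)(4 10 7 15 11)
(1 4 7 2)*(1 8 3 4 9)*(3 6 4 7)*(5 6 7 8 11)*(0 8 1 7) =(0 8)(1 9 7 2 11 5 6 4 3) =[8, 9, 11, 1, 3, 6, 4, 2, 0, 7, 10, 5]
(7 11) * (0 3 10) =[3, 1, 2, 10, 4, 5, 6, 11, 8, 9, 0, 7] =(0 3 10)(7 11)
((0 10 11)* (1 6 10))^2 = (0 6 11 1 10) = [6, 10, 2, 3, 4, 5, 11, 7, 8, 9, 0, 1]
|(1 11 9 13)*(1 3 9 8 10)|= 12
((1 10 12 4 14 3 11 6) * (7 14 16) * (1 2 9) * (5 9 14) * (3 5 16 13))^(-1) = (1 9 5 14 2 6 11 3 13 4 12 10)(7 16) = [0, 9, 6, 13, 12, 14, 11, 16, 8, 5, 1, 3, 10, 4, 2, 15, 7]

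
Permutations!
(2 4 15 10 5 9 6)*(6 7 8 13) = (2 4 15 10 5 9 7 8 13 6) = [0, 1, 4, 3, 15, 9, 2, 8, 13, 7, 5, 11, 12, 6, 14, 10]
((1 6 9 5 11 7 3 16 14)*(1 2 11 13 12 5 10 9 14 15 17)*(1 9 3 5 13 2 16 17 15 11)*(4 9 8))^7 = (1 2 5 7 11 16 14 6)(3 17 8 4 9 10)(12 13) = [0, 2, 5, 17, 9, 7, 1, 11, 4, 10, 3, 16, 13, 12, 6, 15, 14, 8]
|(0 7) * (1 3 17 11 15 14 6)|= |(0 7)(1 3 17 11 15 14 6)|= 14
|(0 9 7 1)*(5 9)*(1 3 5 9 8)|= 7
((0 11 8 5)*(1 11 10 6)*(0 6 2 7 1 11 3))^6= (5 11)(6 8)= [0, 1, 2, 3, 4, 11, 8, 7, 6, 9, 10, 5]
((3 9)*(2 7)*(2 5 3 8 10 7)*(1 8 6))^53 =[0, 3, 2, 10, 4, 8, 5, 1, 9, 7, 6] =(1 3 10 6 5 8 9 7)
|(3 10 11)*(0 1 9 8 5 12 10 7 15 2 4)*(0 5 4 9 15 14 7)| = |(0 1 15 2 9 8 4 5 12 10 11 3)(7 14)| = 12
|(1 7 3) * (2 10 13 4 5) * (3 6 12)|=|(1 7 6 12 3)(2 10 13 4 5)|=5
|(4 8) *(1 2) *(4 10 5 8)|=6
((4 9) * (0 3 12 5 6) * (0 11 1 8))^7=[8, 11, 2, 0, 9, 12, 5, 7, 1, 4, 10, 6, 3]=(0 8 1 11 6 5 12 3)(4 9)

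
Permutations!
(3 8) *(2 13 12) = (2 13 12)(3 8) = [0, 1, 13, 8, 4, 5, 6, 7, 3, 9, 10, 11, 2, 12]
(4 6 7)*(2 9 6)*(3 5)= (2 9 6 7 4)(3 5)= [0, 1, 9, 5, 2, 3, 7, 4, 8, 6]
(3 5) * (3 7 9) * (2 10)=[0, 1, 10, 5, 4, 7, 6, 9, 8, 3, 2]=(2 10)(3 5 7 9)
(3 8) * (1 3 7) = (1 3 8 7) = [0, 3, 2, 8, 4, 5, 6, 1, 7]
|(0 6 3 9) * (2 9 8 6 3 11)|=|(0 3 8 6 11 2 9)|=7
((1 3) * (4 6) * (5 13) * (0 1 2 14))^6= (0 1 3 2 14)= [1, 3, 14, 2, 4, 5, 6, 7, 8, 9, 10, 11, 12, 13, 0]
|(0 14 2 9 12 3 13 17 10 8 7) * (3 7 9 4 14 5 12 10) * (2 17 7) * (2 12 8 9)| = 10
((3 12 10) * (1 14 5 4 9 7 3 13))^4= (1 9 10 5 3)(4 12 14 7 13)= [0, 9, 2, 1, 12, 3, 6, 13, 8, 10, 5, 11, 14, 4, 7]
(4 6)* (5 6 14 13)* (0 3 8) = [3, 1, 2, 8, 14, 6, 4, 7, 0, 9, 10, 11, 12, 5, 13] = (0 3 8)(4 14 13 5 6)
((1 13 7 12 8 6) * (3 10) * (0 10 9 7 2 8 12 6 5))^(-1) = (0 5 8 2 13 1 6 7 9 3 10) = [5, 6, 13, 10, 4, 8, 7, 9, 2, 3, 0, 11, 12, 1]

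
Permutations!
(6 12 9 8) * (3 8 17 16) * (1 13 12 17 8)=(1 13 12 9 8 6 17 16 3)=[0, 13, 2, 1, 4, 5, 17, 7, 6, 8, 10, 11, 9, 12, 14, 15, 3, 16]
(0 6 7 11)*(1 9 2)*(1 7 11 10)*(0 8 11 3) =(0 6 3)(1 9 2 7 10)(8 11) =[6, 9, 7, 0, 4, 5, 3, 10, 11, 2, 1, 8]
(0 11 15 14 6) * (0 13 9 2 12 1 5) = (0 11 15 14 6 13 9 2 12 1 5) = [11, 5, 12, 3, 4, 0, 13, 7, 8, 2, 10, 15, 1, 9, 6, 14]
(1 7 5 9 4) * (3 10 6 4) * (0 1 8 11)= (0 1 7 5 9 3 10 6 4 8 11)= [1, 7, 2, 10, 8, 9, 4, 5, 11, 3, 6, 0]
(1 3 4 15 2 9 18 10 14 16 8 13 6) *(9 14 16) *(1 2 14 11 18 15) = (1 3 4)(2 11 18 10 16 8 13 6)(9 15 14) = [0, 3, 11, 4, 1, 5, 2, 7, 13, 15, 16, 18, 12, 6, 9, 14, 8, 17, 10]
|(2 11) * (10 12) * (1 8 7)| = 6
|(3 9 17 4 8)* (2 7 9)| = 7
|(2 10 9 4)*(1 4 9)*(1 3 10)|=6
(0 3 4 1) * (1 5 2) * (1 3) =(0 1)(2 3 4 5) =[1, 0, 3, 4, 5, 2]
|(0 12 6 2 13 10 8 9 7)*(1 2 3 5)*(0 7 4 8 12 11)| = 24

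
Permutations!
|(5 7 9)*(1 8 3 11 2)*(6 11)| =|(1 8 3 6 11 2)(5 7 9)| =6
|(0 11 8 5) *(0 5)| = 3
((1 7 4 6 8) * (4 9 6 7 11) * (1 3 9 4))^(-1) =[0, 11, 2, 8, 7, 5, 9, 4, 6, 3, 10, 1] =(1 11)(3 8 6 9)(4 7)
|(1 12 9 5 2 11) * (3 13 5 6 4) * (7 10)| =|(1 12 9 6 4 3 13 5 2 11)(7 10)| =10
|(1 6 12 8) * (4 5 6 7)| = |(1 7 4 5 6 12 8)| = 7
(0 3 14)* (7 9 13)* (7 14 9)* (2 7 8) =(0 3 9 13 14)(2 7 8) =[3, 1, 7, 9, 4, 5, 6, 8, 2, 13, 10, 11, 12, 14, 0]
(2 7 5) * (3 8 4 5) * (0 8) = (0 8 4 5 2 7 3) = [8, 1, 7, 0, 5, 2, 6, 3, 4]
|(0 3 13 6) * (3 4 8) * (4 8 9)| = |(0 8 3 13 6)(4 9)| = 10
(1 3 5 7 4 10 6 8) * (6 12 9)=(1 3 5 7 4 10 12 9 6 8)=[0, 3, 2, 5, 10, 7, 8, 4, 1, 6, 12, 11, 9]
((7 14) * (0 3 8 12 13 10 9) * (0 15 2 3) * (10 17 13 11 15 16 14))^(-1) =[0, 1, 15, 2, 4, 5, 6, 14, 3, 10, 7, 12, 8, 17, 16, 11, 9, 13] =(2 15 11 12 8 3)(7 14 16 9 10)(13 17)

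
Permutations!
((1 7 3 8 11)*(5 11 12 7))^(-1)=(1 11 5)(3 7 12 8)=[0, 11, 2, 7, 4, 1, 6, 12, 3, 9, 10, 5, 8]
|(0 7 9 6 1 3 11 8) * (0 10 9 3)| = |(0 7 3 11 8 10 9 6 1)| = 9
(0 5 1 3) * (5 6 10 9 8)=[6, 3, 2, 0, 4, 1, 10, 7, 5, 8, 9]=(0 6 10 9 8 5 1 3)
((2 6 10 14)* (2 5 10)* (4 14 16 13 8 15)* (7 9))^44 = (4 16)(5 8)(10 15)(13 14) = [0, 1, 2, 3, 16, 8, 6, 7, 5, 9, 15, 11, 12, 14, 13, 10, 4]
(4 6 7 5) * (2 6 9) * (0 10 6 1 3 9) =(0 10 6 7 5 4)(1 3 9 2) =[10, 3, 1, 9, 0, 4, 7, 5, 8, 2, 6]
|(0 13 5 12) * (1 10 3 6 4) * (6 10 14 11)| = 20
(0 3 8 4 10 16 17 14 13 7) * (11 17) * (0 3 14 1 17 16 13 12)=(0 14 12)(1 17)(3 8 4 10 13 7)(11 16)=[14, 17, 2, 8, 10, 5, 6, 3, 4, 9, 13, 16, 0, 7, 12, 15, 11, 1]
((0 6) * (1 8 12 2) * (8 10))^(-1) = (0 6)(1 2 12 8 10) = [6, 2, 12, 3, 4, 5, 0, 7, 10, 9, 1, 11, 8]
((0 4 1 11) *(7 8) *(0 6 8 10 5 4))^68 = [0, 7, 2, 3, 8, 6, 5, 1, 4, 9, 11, 10] = (1 7)(4 8)(5 6)(10 11)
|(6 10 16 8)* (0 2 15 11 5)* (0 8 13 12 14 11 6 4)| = 13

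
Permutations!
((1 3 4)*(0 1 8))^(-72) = (0 4 1 8 3) = [4, 8, 2, 0, 1, 5, 6, 7, 3]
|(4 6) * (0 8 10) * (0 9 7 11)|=|(0 8 10 9 7 11)(4 6)|=6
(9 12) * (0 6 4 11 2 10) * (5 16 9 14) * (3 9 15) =[6, 1, 10, 9, 11, 16, 4, 7, 8, 12, 0, 2, 14, 13, 5, 3, 15] =(0 6 4 11 2 10)(3 9 12 14 5 16 15)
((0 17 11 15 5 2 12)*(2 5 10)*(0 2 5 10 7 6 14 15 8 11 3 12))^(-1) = (0 2 12 3 17)(5 10)(6 7 15 14)(8 11) = [2, 1, 12, 17, 4, 10, 7, 15, 11, 9, 5, 8, 3, 13, 6, 14, 16, 0]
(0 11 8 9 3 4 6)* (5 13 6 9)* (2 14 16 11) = (0 2 14 16 11 8 5 13 6)(3 4 9) = [2, 1, 14, 4, 9, 13, 0, 7, 5, 3, 10, 8, 12, 6, 16, 15, 11]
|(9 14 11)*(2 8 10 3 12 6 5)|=|(2 8 10 3 12 6 5)(9 14 11)|=21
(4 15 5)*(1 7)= (1 7)(4 15 5)= [0, 7, 2, 3, 15, 4, 6, 1, 8, 9, 10, 11, 12, 13, 14, 5]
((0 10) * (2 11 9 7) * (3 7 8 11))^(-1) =[10, 1, 7, 2, 4, 5, 6, 3, 9, 11, 0, 8] =(0 10)(2 7 3)(8 9 11)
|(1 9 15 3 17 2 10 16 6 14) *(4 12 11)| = |(1 9 15 3 17 2 10 16 6 14)(4 12 11)| = 30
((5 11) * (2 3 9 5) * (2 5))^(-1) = (2 9 3)(5 11) = [0, 1, 9, 2, 4, 11, 6, 7, 8, 3, 10, 5]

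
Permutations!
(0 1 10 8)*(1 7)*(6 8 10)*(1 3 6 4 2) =[7, 4, 1, 6, 2, 5, 8, 3, 0, 9, 10] =(10)(0 7 3 6 8)(1 4 2)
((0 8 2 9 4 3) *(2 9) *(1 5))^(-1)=(0 3 4 9 8)(1 5)=[3, 5, 2, 4, 9, 1, 6, 7, 0, 8]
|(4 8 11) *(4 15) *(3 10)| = 4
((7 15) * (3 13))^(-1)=(3 13)(7 15)=[0, 1, 2, 13, 4, 5, 6, 15, 8, 9, 10, 11, 12, 3, 14, 7]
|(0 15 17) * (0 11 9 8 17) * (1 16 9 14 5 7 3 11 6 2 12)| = |(0 15)(1 16 9 8 17 6 2 12)(3 11 14 5 7)| = 40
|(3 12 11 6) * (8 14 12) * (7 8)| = |(3 7 8 14 12 11 6)| = 7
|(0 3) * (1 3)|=3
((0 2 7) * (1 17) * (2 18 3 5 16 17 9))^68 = (0 2 1 16 3)(5 18 7 9 17) = [2, 16, 1, 0, 4, 18, 6, 9, 8, 17, 10, 11, 12, 13, 14, 15, 3, 5, 7]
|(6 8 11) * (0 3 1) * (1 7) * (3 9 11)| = 8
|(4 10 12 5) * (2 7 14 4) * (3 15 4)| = |(2 7 14 3 15 4 10 12 5)| = 9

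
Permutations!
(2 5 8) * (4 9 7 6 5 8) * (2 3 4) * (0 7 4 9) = (0 7 6 5 2 8 3 9 4) = [7, 1, 8, 9, 0, 2, 5, 6, 3, 4]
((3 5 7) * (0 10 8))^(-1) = [8, 1, 2, 7, 4, 3, 6, 5, 10, 9, 0] = (0 8 10)(3 7 5)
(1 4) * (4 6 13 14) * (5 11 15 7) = [0, 6, 2, 3, 1, 11, 13, 5, 8, 9, 10, 15, 12, 14, 4, 7] = (1 6 13 14 4)(5 11 15 7)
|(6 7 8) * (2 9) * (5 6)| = |(2 9)(5 6 7 8)| = 4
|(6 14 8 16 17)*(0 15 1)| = 15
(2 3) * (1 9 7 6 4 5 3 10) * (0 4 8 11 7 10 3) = (0 4 5)(1 9 10)(2 3)(6 8 11 7) = [4, 9, 3, 2, 5, 0, 8, 6, 11, 10, 1, 7]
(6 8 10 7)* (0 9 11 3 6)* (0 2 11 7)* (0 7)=(0 9)(2 11 3 6 8 10 7)=[9, 1, 11, 6, 4, 5, 8, 2, 10, 0, 7, 3]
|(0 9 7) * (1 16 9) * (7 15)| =|(0 1 16 9 15 7)| =6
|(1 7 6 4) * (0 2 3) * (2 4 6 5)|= 7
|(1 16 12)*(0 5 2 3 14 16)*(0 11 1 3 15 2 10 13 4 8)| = 12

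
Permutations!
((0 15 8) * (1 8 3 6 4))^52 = (0 6 8 3 1 15 4) = [6, 15, 2, 1, 0, 5, 8, 7, 3, 9, 10, 11, 12, 13, 14, 4]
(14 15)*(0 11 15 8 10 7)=[11, 1, 2, 3, 4, 5, 6, 0, 10, 9, 7, 15, 12, 13, 8, 14]=(0 11 15 14 8 10 7)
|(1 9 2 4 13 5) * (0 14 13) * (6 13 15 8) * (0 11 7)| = 13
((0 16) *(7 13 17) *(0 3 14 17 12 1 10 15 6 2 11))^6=(0 13 2 17 15 3 1)(6 14 10 16 12 11 7)=[13, 0, 17, 1, 4, 5, 14, 6, 8, 9, 16, 7, 11, 2, 10, 3, 12, 15]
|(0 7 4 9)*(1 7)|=5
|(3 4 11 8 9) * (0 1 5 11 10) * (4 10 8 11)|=|(11)(0 1 5 4 8 9 3 10)|=8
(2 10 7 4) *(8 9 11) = (2 10 7 4)(8 9 11) = [0, 1, 10, 3, 2, 5, 6, 4, 9, 11, 7, 8]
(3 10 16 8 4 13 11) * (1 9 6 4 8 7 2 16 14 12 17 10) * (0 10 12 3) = [10, 9, 16, 1, 13, 5, 4, 2, 8, 6, 14, 0, 17, 11, 3, 15, 7, 12] = (0 10 14 3 1 9 6 4 13 11)(2 16 7)(12 17)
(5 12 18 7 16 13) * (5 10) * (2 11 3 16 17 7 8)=[0, 1, 11, 16, 4, 12, 6, 17, 2, 9, 5, 3, 18, 10, 14, 15, 13, 7, 8]=(2 11 3 16 13 10 5 12 18 8)(7 17)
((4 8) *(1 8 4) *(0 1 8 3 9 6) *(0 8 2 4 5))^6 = [2, 4, 9, 5, 6, 8, 1, 7, 3, 0] = (0 2 9)(1 4 6)(3 5 8)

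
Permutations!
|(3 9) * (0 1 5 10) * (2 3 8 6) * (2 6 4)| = |(0 1 5 10)(2 3 9 8 4)| = 20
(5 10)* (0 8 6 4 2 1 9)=(0 8 6 4 2 1 9)(5 10)=[8, 9, 1, 3, 2, 10, 4, 7, 6, 0, 5]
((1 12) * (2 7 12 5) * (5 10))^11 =[0, 12, 5, 3, 4, 10, 6, 2, 8, 9, 1, 11, 7] =(1 12 7 2 5 10)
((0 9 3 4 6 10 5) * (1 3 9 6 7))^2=(0 10)(1 4)(3 7)(5 6)=[10, 4, 2, 7, 1, 6, 5, 3, 8, 9, 0]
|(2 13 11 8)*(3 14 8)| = |(2 13 11 3 14 8)| = 6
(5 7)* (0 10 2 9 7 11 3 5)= (0 10 2 9 7)(3 5 11)= [10, 1, 9, 5, 4, 11, 6, 0, 8, 7, 2, 3]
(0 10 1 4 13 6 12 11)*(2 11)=(0 10 1 4 13 6 12 2 11)=[10, 4, 11, 3, 13, 5, 12, 7, 8, 9, 1, 0, 2, 6]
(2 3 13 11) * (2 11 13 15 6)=(2 3 15 6)=[0, 1, 3, 15, 4, 5, 2, 7, 8, 9, 10, 11, 12, 13, 14, 6]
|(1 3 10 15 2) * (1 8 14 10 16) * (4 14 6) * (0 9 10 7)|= 30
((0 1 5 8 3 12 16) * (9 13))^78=(0 1 5 8 3 12 16)=[1, 5, 2, 12, 4, 8, 6, 7, 3, 9, 10, 11, 16, 13, 14, 15, 0]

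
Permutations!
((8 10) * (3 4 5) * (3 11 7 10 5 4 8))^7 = (3 8 5 11 7 10) = [0, 1, 2, 8, 4, 11, 6, 10, 5, 9, 3, 7]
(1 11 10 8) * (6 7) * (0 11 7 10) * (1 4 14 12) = (0 11)(1 7 6 10 8 4 14 12) = [11, 7, 2, 3, 14, 5, 10, 6, 4, 9, 8, 0, 1, 13, 12]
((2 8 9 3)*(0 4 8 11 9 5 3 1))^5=[2, 3, 4, 0, 11, 1, 6, 7, 9, 5, 10, 8]=(0 2 4 11 8 9 5 1 3)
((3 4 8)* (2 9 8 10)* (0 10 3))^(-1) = (0 8 9 2 10)(3 4) = [8, 1, 10, 4, 3, 5, 6, 7, 9, 2, 0]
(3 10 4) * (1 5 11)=(1 5 11)(3 10 4)=[0, 5, 2, 10, 3, 11, 6, 7, 8, 9, 4, 1]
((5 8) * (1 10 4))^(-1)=(1 4 10)(5 8)=[0, 4, 2, 3, 10, 8, 6, 7, 5, 9, 1]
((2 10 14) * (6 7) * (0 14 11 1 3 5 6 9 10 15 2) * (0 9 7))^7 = (0 5 1 10 14 6 3 11 9)(2 15) = [5, 10, 15, 11, 4, 1, 3, 7, 8, 0, 14, 9, 12, 13, 6, 2]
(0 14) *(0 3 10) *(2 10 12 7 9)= [14, 1, 10, 12, 4, 5, 6, 9, 8, 2, 0, 11, 7, 13, 3]= (0 14 3 12 7 9 2 10)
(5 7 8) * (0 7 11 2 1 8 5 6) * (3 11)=[7, 8, 1, 11, 4, 3, 0, 5, 6, 9, 10, 2]=(0 7 5 3 11 2 1 8 6)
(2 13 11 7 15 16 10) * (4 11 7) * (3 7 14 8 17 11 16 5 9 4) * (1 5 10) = (1 5 9 4 16)(2 13 14 8 17 11 3 7 15 10) = [0, 5, 13, 7, 16, 9, 6, 15, 17, 4, 2, 3, 12, 14, 8, 10, 1, 11]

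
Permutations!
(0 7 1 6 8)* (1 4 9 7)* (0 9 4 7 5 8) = (0 1 6)(5 8 9) = [1, 6, 2, 3, 4, 8, 0, 7, 9, 5]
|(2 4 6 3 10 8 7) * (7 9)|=8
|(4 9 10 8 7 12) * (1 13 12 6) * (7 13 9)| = |(1 9 10 8 13 12 4 7 6)| = 9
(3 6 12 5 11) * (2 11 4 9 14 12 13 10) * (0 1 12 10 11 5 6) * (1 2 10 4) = (0 2 5 1 12 6 13 11 3)(4 9 14) = [2, 12, 5, 0, 9, 1, 13, 7, 8, 14, 10, 3, 6, 11, 4]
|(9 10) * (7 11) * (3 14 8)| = |(3 14 8)(7 11)(9 10)| = 6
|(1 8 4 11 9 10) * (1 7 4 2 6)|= 20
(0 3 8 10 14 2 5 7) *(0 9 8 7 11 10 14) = (0 3 7 9 8 14 2 5 11 10) = [3, 1, 5, 7, 4, 11, 6, 9, 14, 8, 0, 10, 12, 13, 2]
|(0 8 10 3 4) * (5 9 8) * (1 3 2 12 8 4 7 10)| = |(0 5 9 4)(1 3 7 10 2 12 8)| = 28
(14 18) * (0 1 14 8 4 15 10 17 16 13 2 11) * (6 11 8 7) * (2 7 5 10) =(0 1 14 18 5 10 17 16 13 7 6 11)(2 8 4 15) =[1, 14, 8, 3, 15, 10, 11, 6, 4, 9, 17, 0, 12, 7, 18, 2, 13, 16, 5]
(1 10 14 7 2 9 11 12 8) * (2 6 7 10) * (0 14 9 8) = (0 14 10 9 11 12)(1 2 8)(6 7) = [14, 2, 8, 3, 4, 5, 7, 6, 1, 11, 9, 12, 0, 13, 10]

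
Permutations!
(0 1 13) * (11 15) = (0 1 13)(11 15) = [1, 13, 2, 3, 4, 5, 6, 7, 8, 9, 10, 15, 12, 0, 14, 11]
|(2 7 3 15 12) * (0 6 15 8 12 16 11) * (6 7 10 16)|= |(0 7 3 8 12 2 10 16 11)(6 15)|= 18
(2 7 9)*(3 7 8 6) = [0, 1, 8, 7, 4, 5, 3, 9, 6, 2] = (2 8 6 3 7 9)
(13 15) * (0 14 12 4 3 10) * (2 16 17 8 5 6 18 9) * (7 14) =(0 7 14 12 4 3 10)(2 16 17 8 5 6 18 9)(13 15) =[7, 1, 16, 10, 3, 6, 18, 14, 5, 2, 0, 11, 4, 15, 12, 13, 17, 8, 9]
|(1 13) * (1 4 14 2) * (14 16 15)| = |(1 13 4 16 15 14 2)| = 7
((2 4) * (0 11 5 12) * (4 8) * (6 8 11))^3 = [4, 1, 12, 3, 5, 6, 2, 7, 11, 9, 10, 0, 8] = (0 4 5 6 2 12 8 11)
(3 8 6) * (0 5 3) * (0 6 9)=(0 5 3 8 9)=[5, 1, 2, 8, 4, 3, 6, 7, 9, 0]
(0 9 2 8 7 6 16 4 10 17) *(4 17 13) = (0 9 2 8 7 6 16 17)(4 10 13) = [9, 1, 8, 3, 10, 5, 16, 6, 7, 2, 13, 11, 12, 4, 14, 15, 17, 0]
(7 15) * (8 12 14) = [0, 1, 2, 3, 4, 5, 6, 15, 12, 9, 10, 11, 14, 13, 8, 7] = (7 15)(8 12 14)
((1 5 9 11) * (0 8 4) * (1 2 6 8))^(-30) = [6, 8, 5, 3, 2, 4, 9, 7, 11, 0, 10, 1] = (0 6 9)(1 8 11)(2 5 4)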